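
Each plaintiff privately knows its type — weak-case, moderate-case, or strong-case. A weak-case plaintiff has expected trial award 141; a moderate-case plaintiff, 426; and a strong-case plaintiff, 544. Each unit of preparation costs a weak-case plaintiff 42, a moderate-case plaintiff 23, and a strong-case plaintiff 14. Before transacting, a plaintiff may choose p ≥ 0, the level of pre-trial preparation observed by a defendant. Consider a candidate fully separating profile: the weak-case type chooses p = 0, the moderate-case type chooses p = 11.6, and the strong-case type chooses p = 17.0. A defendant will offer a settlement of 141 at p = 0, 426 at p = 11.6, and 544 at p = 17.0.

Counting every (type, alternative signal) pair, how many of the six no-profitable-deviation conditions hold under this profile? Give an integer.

Strong-case (own payoff 544 − 14×17.0 = 306): to p=0 gives 141 → no gain ✓; to p=11.6 gives 426 − 14×11.6 = 263.6 → no gain ✓.
Weak-case (own payoff 141): to p=11.6 gives 426 − 42×11.6 = -61.2 → no gain ✓; to p=17.0 gives 544 − 42×17.0 = -170 → no gain ✓.
Moderate-case (own payoff 426 − 23×11.6 = 159.2): to p=0 gives 141 → no gain ✓; to p=17.0 gives 544 − 23×17.0 = 153 → no gain ✓.
6 of the 6 constraints hold; this profile is a separating equilibrium.

6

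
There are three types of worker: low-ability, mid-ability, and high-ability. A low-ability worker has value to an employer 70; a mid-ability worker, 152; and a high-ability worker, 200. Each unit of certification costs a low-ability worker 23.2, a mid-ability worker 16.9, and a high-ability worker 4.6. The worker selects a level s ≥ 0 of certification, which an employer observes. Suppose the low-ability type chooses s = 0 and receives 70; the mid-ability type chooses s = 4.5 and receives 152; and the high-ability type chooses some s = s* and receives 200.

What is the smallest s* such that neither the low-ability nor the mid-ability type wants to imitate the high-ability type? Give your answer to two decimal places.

Mid-ability type (on-path payoff 152 − 16.9×4.5 = 75.95) won't mimic when 75.95 ≥ 200 − 16.9·s*, i.e. s* ≥ 7.34.
Low-ability type (on-path payoff 70) won't mimic when 70 ≥ 200 − 23.2·s*, i.e. s* ≥ 5.60.
Both must hold, so s* = max(5.60, 7.34) = 7.34. The mid-ability type's constraint binds.

7.34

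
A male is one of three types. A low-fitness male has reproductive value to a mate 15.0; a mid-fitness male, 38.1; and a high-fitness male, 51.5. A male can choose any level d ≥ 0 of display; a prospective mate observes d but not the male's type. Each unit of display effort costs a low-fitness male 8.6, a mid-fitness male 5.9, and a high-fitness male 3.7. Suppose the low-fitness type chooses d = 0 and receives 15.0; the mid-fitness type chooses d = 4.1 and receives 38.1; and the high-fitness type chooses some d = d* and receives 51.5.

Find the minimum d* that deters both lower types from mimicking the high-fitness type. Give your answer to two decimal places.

6.37

Low-fitness type (on-path payoff 15.0) won't mimic when 15.0 ≥ 51.5 − 8.6·d*, i.e. d* ≥ 4.24.
Mid-fitness type (on-path payoff 38.1 − 5.9×4.1 = 13.91) won't mimic when 13.91 ≥ 51.5 − 5.9·d*, i.e. d* ≥ 6.37.
Both must hold, so d* = max(4.24, 6.37) = 6.37. The mid-fitness type's constraint binds.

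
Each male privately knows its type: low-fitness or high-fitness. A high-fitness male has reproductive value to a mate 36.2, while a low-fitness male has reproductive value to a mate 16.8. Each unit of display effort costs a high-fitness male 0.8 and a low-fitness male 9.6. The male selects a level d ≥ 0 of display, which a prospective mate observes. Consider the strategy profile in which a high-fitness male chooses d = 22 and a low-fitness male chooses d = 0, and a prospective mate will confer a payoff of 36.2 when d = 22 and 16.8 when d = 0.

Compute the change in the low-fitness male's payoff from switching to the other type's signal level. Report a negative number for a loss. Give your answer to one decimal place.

-191.8

Playing d = 0 the low-fitness male receives 16.8.
Deviating to d = 22 brings payment 36.2 at cost 9.6 × 22 = 211.2, netting -175.
Gain from deviating: -175 − 16.8 = -191.8.
The gain is negative, so the low-fitness type's incentive-compatibility constraint is satisfied.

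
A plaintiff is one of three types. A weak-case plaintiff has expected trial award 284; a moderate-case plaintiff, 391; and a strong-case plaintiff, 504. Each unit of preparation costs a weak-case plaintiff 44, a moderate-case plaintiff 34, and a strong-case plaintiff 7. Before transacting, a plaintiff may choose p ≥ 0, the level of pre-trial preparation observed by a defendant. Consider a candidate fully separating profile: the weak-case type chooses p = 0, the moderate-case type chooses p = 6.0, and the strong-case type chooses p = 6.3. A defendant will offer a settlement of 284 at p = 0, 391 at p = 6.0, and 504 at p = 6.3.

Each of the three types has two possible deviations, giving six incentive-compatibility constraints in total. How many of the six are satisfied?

4

Moderate-case (own payoff 391 − 34×6.0 = 187): to p=0 gives 284 → profitable ✗; to p=6.3 gives 504 − 34×6.3 = 289.8 → profitable ✗.
Weak-case (own payoff 284): to p=6.0 gives 391 − 44×6.0 = 127 → no gain ✓; to p=6.3 gives 504 − 44×6.3 = 226.8 → no gain ✓.
Strong-case (own payoff 504 − 7×6.3 = 459.9): to p=0 gives 284 → no gain ✓; to p=6.0 gives 391 − 7×6.0 = 349 → no gain ✓.
4 of the 6 constraints hold; not an equilibrium.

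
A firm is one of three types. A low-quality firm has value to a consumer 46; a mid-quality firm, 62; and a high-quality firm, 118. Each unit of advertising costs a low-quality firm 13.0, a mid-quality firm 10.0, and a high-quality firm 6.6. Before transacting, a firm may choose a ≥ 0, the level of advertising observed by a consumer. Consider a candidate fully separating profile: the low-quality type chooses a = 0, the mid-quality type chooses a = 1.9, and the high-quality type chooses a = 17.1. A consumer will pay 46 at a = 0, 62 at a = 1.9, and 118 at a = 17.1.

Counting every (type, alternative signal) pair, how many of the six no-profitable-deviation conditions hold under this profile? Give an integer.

Low-quality (own payoff 46): to a=1.9 gives 62 − 13.0×1.9 = 37.3 → no gain ✓; to a=17.1 gives 118 − 13.0×17.1 = -104.3 → no gain ✓.
Mid-quality (own payoff 62 − 10.0×1.9 = 43): to a=0 gives 46 → profitable ✗; to a=17.1 gives 118 − 10.0×17.1 = -53 → no gain ✓.
High-quality (own payoff 118 − 6.6×17.1 = 5.14): to a=0 gives 46 → profitable ✗; to a=1.9 gives 62 − 6.6×1.9 = 49.46 → profitable ✗.
3 of the 6 constraints hold; not an equilibrium.

3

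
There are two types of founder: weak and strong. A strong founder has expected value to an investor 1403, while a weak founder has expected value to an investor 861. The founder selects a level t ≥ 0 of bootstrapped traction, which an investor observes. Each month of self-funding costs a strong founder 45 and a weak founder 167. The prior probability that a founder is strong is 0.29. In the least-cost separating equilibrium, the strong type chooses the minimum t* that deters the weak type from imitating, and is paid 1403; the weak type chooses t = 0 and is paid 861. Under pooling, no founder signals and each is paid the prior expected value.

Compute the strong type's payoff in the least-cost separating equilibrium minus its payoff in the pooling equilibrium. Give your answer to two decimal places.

238.77

Least-cost separating signal: t* solves 861 = 1403 − 167·t*, so t* = (1403 − 861)/167 ≈ 3.2455.
Strong type's separating payoff: 1403 − 45 × t* = 1403 − 45 × (1403 − 861)/167 = 1403 − 24390/167 ≈ 1256.9521.
Pooling payoff: 0.29 × 1403 + 0.71 × 861 = 1018.18.
Difference: 1256.9521 − 1018.18 = 238.7721, i.e. 238.77 to two decimal places.
The strong type prefers to separate.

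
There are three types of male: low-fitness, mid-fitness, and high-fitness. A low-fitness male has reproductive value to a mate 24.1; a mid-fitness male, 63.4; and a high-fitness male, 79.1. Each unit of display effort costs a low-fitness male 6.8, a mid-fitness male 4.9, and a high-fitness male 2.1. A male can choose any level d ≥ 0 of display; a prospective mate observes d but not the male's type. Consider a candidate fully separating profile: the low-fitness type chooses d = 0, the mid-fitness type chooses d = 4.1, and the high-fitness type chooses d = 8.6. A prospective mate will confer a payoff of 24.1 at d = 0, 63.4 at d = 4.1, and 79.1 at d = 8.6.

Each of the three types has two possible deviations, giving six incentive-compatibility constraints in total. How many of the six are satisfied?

5

Mid-fitness (own payoff 63.4 − 4.9×4.1 = 43.31): to d=0 gives 24.1 → no gain ✓; to d=8.6 gives 79.1 − 4.9×8.6 = 36.96 → no gain ✓.
High-fitness (own payoff 79.1 − 2.1×8.6 = 61.04): to d=0 gives 24.1 → no gain ✓; to d=4.1 gives 63.4 − 2.1×4.1 = 54.79 → no gain ✓.
Low-fitness (own payoff 24.1): to d=4.1 gives 63.4 − 6.8×4.1 = 35.52 → profitable ✗; to d=8.6 gives 79.1 − 6.8×8.6 = 20.62 → no gain ✓.
5 of the 6 constraints hold; not an equilibrium.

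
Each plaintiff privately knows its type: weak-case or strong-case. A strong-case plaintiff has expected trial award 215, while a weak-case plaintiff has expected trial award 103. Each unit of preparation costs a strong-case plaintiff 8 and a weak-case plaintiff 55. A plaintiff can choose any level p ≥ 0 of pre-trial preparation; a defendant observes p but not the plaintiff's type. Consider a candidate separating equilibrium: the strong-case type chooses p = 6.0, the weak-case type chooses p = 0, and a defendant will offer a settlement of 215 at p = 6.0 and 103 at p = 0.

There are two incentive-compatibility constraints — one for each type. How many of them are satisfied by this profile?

2

Weak-case type: stay at 0 → 103; mimic → 215 − 55 × 6.0 = -115. IC holds (103 ≥ -115).
Strong-case type: signal → 215 − 8 × 6.0 = 167; deviate to 0 → 103. IC holds (167 ≥ 103).
2 of 2 constraints hold, so this is a separating equilibrium.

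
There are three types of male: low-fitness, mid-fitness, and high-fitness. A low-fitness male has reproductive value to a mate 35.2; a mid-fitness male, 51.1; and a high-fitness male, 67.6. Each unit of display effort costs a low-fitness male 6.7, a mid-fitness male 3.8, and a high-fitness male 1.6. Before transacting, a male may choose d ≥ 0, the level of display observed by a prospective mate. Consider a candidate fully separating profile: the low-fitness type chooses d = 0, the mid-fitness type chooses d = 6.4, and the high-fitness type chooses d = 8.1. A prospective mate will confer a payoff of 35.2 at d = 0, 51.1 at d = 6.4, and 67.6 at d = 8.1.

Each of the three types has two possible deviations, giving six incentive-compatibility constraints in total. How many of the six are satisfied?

Mid-fitness (own payoff 51.1 − 3.8×6.4 = 26.78): to d=0 gives 35.2 → profitable ✗; to d=8.1 gives 67.6 − 3.8×8.1 = 36.82 → profitable ✗.
Low-fitness (own payoff 35.2): to d=6.4 gives 51.1 − 6.7×6.4 = 8.22 → no gain ✓; to d=8.1 gives 67.6 − 6.7×8.1 = 13.33 → no gain ✓.
High-fitness (own payoff 67.6 − 1.6×8.1 = 54.64): to d=0 gives 35.2 → no gain ✓; to d=6.4 gives 51.1 − 1.6×6.4 = 40.86 → no gain ✓.
4 of the 6 constraints hold; not an equilibrium.

4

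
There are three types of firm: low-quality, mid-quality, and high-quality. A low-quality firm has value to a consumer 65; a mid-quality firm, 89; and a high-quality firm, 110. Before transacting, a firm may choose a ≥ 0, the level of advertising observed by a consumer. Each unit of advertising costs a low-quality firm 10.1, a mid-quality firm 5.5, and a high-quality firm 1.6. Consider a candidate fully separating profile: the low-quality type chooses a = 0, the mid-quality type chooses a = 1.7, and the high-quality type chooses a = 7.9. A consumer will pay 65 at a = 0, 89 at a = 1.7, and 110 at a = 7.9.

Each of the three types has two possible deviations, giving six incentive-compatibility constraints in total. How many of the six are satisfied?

Low-quality (own payoff 65): to a=1.7 gives 89 − 10.1×1.7 = 71.83 → profitable ✗; to a=7.9 gives 110 − 10.1×7.9 = 30.21 → no gain ✓.
High-quality (own payoff 110 − 1.6×7.9 = 97.36): to a=0 gives 65 → no gain ✓; to a=1.7 gives 89 − 1.6×1.7 = 86.28 → no gain ✓.
Mid-quality (own payoff 89 − 5.5×1.7 = 79.65): to a=0 gives 65 → no gain ✓; to a=7.9 gives 110 − 5.5×7.9 = 66.55 → no gain ✓.
5 of the 6 constraints hold; not an equilibrium.

5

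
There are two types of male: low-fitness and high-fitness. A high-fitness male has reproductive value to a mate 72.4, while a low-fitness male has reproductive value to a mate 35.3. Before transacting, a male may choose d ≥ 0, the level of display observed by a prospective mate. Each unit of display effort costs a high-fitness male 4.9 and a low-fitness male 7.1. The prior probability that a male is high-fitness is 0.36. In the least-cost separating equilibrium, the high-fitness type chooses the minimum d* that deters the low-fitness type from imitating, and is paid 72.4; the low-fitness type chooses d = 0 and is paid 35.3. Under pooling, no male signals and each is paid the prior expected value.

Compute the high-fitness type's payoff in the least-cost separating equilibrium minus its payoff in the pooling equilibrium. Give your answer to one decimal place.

-1.9

Least-cost separating signal: d* solves 35.3 = 72.4 − 7.1·d*, so d* = (72.4 − 35.3)/7.1 ≈ 5.2254.
High-fitness type's separating payoff: 72.4 − 4.9 × d* = 72.4 − 4.9 × (72.4 − 35.3)/7.1 = 72.4 − 181.79/7.1 ≈ 46.796.
Pooling payoff: 0.36 × 72.4 + 0.64 × 35.3 = 48.656.
Difference: 46.796 − 48.656 = -1.86, i.e. -1.9 to one decimal place.
The high-fitness type would prefer the pooling outcome.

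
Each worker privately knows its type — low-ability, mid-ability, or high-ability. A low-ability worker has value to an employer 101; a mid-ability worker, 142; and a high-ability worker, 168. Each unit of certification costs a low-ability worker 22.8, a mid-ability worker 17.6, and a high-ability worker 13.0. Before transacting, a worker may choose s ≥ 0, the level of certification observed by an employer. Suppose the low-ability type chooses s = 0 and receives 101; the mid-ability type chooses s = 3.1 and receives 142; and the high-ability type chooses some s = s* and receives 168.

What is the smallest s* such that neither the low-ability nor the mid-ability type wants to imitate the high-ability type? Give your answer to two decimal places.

Mid-ability type (on-path payoff 142 − 17.6×3.1 = 87.44) won't mimic when 87.44 ≥ 168 − 17.6·s*, i.e. s* ≥ 4.58.
Low-ability type (on-path payoff 101) won't mimic when 101 ≥ 168 − 22.8·s*, i.e. s* ≥ 2.94.
Both must hold, so s* = max(2.94, 4.58) = 4.58. The mid-ability type's constraint binds.

4.58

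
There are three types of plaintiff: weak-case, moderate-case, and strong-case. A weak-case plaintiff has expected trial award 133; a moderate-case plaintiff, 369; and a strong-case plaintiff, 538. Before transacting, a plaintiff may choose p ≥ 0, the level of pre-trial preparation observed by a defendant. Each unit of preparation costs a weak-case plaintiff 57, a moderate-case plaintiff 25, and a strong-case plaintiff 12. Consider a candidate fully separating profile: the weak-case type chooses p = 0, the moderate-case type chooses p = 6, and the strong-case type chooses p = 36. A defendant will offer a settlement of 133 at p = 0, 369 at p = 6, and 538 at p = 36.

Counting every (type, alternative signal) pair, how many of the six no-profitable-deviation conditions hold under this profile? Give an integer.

Moderate-case (own payoff 369 − 25×6 = 219): to p=0 gives 133 → no gain ✓; to p=36 gives 538 − 25×36 = -362 → no gain ✓.
Strong-case (own payoff 538 − 12×36 = 106): to p=0 gives 133 → profitable ✗; to p=6 gives 369 − 12×6 = 297 → profitable ✗.
Weak-case (own payoff 133): to p=6 gives 369 − 57×6 = 27 → no gain ✓; to p=36 gives 538 − 57×36 = -1514 → no gain ✓.
4 of the 6 constraints hold; not an equilibrium.

4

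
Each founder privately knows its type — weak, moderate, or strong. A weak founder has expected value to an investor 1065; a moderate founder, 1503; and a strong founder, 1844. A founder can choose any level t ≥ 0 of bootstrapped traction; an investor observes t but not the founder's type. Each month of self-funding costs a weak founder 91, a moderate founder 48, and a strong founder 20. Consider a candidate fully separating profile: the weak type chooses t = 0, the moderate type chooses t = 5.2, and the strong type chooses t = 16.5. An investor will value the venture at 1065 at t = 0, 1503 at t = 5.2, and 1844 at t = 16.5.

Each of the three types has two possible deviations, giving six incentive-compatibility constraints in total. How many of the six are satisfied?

Weak (own payoff 1065): to t=5.2 gives 1503 − 91×5.2 = 1029.8 → no gain ✓; to t=16.5 gives 1844 − 91×16.5 = 342.5 → no gain ✓.
Moderate (own payoff 1503 − 48×5.2 = 1253.4): to t=0 gives 1065 → no gain ✓; to t=16.5 gives 1844 − 48×16.5 = 1052 → no gain ✓.
Strong (own payoff 1844 − 20×16.5 = 1514): to t=0 gives 1065 → no gain ✓; to t=5.2 gives 1503 − 20×5.2 = 1399 → no gain ✓.
6 of the 6 constraints hold; this profile is a separating equilibrium.

6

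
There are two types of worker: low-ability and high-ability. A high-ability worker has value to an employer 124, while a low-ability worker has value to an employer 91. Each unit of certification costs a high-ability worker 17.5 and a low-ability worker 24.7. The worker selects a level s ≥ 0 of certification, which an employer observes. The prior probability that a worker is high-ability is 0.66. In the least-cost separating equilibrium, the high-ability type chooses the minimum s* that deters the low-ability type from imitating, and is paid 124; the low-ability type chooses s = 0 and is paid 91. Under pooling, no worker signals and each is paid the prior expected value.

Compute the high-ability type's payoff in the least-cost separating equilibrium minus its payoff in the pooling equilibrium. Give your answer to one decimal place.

-12.2

Least-cost separating signal: s* solves 91 = 124 − 24.7·s*, so s* = (124 − 91)/24.7 ≈ 1.3360.
High-ability type's separating payoff: 124 − 17.5 × s* = 124 − 17.5 × (124 − 91)/24.7 = 124 − 577.5/24.7 ≈ 100.619.
Pooling payoff: 0.66 × 124 + 0.34 × 91 = 112.78.
Difference: 100.619 − 112.78 = -12.161, i.e. -12.2 to one decimal place.
The high-ability type would prefer the pooling outcome.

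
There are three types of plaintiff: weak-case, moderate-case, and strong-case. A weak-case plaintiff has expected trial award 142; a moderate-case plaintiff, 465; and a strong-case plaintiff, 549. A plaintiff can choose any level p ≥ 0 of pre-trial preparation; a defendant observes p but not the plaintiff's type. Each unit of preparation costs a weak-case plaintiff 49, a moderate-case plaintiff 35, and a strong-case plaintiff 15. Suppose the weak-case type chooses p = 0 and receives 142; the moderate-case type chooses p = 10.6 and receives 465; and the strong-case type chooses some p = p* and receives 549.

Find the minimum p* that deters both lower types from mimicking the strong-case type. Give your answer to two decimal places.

13.00

Moderate-case type (on-path payoff 465 − 35×10.6 = 94) won't mimic when 94 ≥ 549 − 35·p*, i.e. p* ≥ 13.00.
Weak-case type (on-path payoff 142) won't mimic when 142 ≥ 549 − 49·p*, i.e. p* ≥ 8.31.
Both must hold, so p* = max(8.31, 13.00) = 13.00. The moderate-case type's constraint binds.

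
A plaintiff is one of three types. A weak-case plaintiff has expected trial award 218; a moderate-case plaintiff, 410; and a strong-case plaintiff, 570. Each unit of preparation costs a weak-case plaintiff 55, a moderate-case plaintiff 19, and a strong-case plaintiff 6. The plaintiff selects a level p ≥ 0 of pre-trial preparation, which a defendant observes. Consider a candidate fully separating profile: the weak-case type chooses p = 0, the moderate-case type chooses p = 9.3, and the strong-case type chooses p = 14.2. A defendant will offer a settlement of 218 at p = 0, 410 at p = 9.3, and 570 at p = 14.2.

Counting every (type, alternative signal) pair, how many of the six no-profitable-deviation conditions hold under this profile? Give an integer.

Weak-case (own payoff 218): to p=9.3 gives 410 − 55×9.3 = -101.5 → no gain ✓; to p=14.2 gives 570 − 55×14.2 = -211 → no gain ✓.
Moderate-case (own payoff 410 − 19×9.3 = 233.3): to p=0 gives 218 → no gain ✓; to p=14.2 gives 570 − 19×14.2 = 300.2 → profitable ✗.
Strong-case (own payoff 570 − 6×14.2 = 484.8): to p=0 gives 218 → no gain ✓; to p=9.3 gives 410 − 6×9.3 = 354.2 → no gain ✓.
5 of the 6 constraints hold; not an equilibrium.

5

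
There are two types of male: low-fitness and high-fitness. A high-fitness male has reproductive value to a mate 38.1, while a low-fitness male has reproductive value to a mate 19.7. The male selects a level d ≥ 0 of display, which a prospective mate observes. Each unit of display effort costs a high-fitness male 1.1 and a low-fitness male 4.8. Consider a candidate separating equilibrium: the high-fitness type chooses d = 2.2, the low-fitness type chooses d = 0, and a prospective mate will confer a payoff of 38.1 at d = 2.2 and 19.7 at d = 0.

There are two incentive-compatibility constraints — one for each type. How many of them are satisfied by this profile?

1

Low-fitness type: stay at 0 → 19.7; mimic → 38.1 − 4.8 × 2.2 = 27.54. IC fails (19.7 < 27.54).
High-fitness type: signal → 38.1 − 1.1 × 2.2 = 35.68; deviate to 0 → 19.7. IC holds (35.68 ≥ 19.7).
1 of 2 constraints hold, so this profile is not an equilibrium.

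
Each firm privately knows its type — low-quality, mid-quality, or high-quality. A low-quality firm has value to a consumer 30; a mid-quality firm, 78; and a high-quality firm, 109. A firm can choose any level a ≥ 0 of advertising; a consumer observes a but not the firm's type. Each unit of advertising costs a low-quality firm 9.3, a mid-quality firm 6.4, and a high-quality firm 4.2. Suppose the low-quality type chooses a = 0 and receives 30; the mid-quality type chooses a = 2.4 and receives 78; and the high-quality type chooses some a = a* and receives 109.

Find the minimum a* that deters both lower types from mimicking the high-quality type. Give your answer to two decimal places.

Mid-quality type (on-path payoff 78 − 6.4×2.4 = 62.64) won't mimic when 62.64 ≥ 109 − 6.4·a*, i.e. a* ≥ 7.24.
Low-quality type (on-path payoff 30) won't mimic when 30 ≥ 109 − 9.3·a*, i.e. a* ≥ 8.49.
Both must hold, so a* = max(8.49, 7.24) = 8.49. The low-quality type's constraint binds.

8.49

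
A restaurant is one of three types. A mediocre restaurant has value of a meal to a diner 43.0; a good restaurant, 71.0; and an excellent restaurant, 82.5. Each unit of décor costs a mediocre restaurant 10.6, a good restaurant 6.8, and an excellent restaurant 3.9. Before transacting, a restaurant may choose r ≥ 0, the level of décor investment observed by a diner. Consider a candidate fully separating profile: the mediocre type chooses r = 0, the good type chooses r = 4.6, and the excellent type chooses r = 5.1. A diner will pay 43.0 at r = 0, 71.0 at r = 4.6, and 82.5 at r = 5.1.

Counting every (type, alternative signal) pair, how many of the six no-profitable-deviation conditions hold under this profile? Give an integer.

4

Good (own payoff 71.0 − 6.8×4.6 = 39.72): to r=0 gives 43.0 → profitable ✗; to r=5.1 gives 82.5 − 6.8×5.1 = 47.82 → profitable ✗.
Mediocre (own payoff 43.0): to r=4.6 gives 71.0 − 10.6×4.6 = 22.24 → no gain ✓; to r=5.1 gives 82.5 − 10.6×5.1 = 28.44 → no gain ✓.
Excellent (own payoff 82.5 − 3.9×5.1 = 62.61): to r=0 gives 43.0 → no gain ✓; to r=4.6 gives 71.0 − 3.9×4.6 = 53.06 → no gain ✓.
4 of the 6 constraints hold; not an equilibrium.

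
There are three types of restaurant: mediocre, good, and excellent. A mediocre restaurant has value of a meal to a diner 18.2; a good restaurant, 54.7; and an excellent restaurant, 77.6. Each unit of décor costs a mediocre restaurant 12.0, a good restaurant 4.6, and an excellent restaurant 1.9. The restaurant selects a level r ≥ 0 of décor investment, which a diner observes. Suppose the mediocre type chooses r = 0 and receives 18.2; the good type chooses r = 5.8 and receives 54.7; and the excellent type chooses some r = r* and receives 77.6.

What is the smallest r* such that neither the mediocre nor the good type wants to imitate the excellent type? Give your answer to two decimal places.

10.78

Good type (on-path payoff 54.7 − 4.6×5.8 = 28.02) won't mimic when 28.02 ≥ 77.6 − 4.6·r*, i.e. r* ≥ 10.78.
Mediocre type (on-path payoff 18.2) won't mimic when 18.2 ≥ 77.6 − 12.0·r*, i.e. r* ≥ 4.95.
Both must hold, so r* = max(4.95, 10.78) = 10.78. The good type's constraint binds.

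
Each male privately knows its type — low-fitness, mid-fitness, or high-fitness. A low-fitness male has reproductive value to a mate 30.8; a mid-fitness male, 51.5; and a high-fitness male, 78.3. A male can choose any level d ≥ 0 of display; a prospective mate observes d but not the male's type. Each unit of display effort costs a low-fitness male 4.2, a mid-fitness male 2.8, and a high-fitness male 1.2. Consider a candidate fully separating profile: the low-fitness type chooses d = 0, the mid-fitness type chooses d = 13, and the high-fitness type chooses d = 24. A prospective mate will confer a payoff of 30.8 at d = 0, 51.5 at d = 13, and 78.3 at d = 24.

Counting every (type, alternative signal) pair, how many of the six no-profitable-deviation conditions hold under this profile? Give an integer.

Low-fitness (own payoff 30.8): to d=13 gives 51.5 − 4.2×13 = -3.1 → no gain ✓; to d=24 gives 78.3 − 4.2×24 = -22.5 → no gain ✓.
Mid-fitness (own payoff 51.5 − 2.8×13 = 15.1): to d=0 gives 30.8 → profitable ✗; to d=24 gives 78.3 − 2.8×24 = 11.1 → no gain ✓.
High-fitness (own payoff 78.3 − 1.2×24 = 49.5): to d=0 gives 30.8 → no gain ✓; to d=13 gives 51.5 − 1.2×13 = 35.9 → no gain ✓.
5 of the 6 constraints hold; not an equilibrium.

5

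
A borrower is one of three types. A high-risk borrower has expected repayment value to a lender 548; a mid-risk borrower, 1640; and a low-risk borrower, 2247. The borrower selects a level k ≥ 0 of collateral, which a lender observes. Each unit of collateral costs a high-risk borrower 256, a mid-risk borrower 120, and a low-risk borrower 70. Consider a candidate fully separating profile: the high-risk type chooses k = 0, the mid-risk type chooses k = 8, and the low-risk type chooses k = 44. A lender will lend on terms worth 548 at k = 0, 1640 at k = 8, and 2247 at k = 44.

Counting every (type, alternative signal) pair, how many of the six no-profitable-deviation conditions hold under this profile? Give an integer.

Low-risk (own payoff 2247 − 70×44 = -833): to k=0 gives 548 → profitable ✗; to k=8 gives 1640 − 70×8 = 1080 → profitable ✗.
High-risk (own payoff 548): to k=8 gives 1640 − 256×8 = -408 → no gain ✓; to k=44 gives 2247 − 256×44 = -9017 → no gain ✓.
Mid-risk (own payoff 1640 − 120×8 = 680): to k=0 gives 548 → no gain ✓; to k=44 gives 2247 − 120×44 = -3033 → no gain ✓.
4 of the 6 constraints hold; not an equilibrium.

4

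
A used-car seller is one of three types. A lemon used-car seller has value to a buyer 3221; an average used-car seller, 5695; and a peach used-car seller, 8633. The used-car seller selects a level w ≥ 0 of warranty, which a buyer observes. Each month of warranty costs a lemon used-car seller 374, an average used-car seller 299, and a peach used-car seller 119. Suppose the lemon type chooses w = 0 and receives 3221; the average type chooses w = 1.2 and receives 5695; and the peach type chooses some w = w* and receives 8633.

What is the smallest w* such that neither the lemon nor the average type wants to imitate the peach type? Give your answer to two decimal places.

14.47

Average type (on-path payoff 5695 − 299×1.2 = 5336.2) won't mimic when 5336.2 ≥ 8633 − 299·w*, i.e. w* ≥ 11.03.
Lemon type (on-path payoff 3221) won't mimic when 3221 ≥ 8633 − 374·w*, i.e. w* ≥ 14.47.
Both must hold, so w* = max(14.47, 11.03) = 14.47. The lemon type's constraint binds.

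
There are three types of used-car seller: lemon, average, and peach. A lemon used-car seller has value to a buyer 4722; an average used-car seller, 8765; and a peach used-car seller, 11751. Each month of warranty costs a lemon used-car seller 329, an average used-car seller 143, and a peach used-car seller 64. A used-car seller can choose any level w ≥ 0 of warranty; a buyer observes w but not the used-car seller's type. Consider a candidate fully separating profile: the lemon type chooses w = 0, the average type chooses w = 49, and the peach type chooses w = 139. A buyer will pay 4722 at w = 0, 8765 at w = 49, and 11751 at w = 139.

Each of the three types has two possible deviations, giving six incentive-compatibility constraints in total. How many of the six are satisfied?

Lemon (own payoff 4722): to w=49 gives 8765 − 329×49 = -7356 → no gain ✓; to w=139 gives 11751 − 329×139 = -33980 → no gain ✓.
Average (own payoff 8765 − 143×49 = 1758): to w=0 gives 4722 → profitable ✗; to w=139 gives 11751 − 143×139 = -8126 → no gain ✓.
Peach (own payoff 11751 − 64×139 = 2855): to w=0 gives 4722 → profitable ✗; to w=49 gives 8765 − 64×49 = 5629 → profitable ✗.
3 of the 6 constraints hold; not an equilibrium.

3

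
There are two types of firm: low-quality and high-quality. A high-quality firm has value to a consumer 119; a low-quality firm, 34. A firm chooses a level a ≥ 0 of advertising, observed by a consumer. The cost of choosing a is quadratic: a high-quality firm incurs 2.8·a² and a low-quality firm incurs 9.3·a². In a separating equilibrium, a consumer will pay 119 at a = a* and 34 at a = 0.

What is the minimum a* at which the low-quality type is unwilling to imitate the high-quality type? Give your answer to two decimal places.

The low-quality type at a = 0 receives 34; imitating at a* yields 119 − 9.3·a*².
Indifference: 34 = 119 − 9.3·a*², so a*² = (119 − 34) / 9.3 ≈ 9.1398.
a* = √9.1398 ≈ 3.02.

3.02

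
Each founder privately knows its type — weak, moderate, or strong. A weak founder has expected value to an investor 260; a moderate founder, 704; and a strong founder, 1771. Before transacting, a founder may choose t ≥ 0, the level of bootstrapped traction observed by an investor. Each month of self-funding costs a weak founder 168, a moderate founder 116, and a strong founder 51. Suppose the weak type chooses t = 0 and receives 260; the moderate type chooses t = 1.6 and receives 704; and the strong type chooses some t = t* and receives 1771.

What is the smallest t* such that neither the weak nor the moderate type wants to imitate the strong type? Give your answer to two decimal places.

10.80

Moderate type (on-path payoff 704 − 116×1.6 = 518.4) won't mimic when 518.4 ≥ 1771 − 116·t*, i.e. t* ≥ 10.80.
Weak type (on-path payoff 260) won't mimic when 260 ≥ 1771 − 168·t*, i.e. t* ≥ 8.99.
Both must hold, so t* = max(8.99, 10.80) = 10.80. The moderate type's constraint binds.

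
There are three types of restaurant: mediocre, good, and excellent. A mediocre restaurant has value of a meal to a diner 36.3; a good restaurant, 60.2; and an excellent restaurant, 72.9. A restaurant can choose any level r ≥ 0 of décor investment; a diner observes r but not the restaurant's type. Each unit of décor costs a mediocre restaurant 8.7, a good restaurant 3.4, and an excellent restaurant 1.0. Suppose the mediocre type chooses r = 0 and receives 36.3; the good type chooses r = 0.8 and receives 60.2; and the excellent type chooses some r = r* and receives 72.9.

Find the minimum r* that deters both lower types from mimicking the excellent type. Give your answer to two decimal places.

4.54

Good type (on-path payoff 60.2 − 3.4×0.8 = 57.48) won't mimic when 57.48 ≥ 72.9 − 3.4·r*, i.e. r* ≥ 4.54.
Mediocre type (on-path payoff 36.3) won't mimic when 36.3 ≥ 72.9 − 8.7·r*, i.e. r* ≥ 4.21.
Both must hold, so r* = max(4.21, 4.54) = 4.54. The good type's constraint binds.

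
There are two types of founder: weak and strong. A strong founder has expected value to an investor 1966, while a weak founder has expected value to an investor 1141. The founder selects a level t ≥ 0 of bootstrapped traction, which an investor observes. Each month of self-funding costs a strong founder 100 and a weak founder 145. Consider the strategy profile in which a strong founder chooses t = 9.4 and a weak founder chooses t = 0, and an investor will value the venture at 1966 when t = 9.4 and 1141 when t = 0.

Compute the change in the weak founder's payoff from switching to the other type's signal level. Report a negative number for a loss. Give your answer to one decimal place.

-538.0

Playing t = 0 the weak founder receives 1141.
Deviating to t = 9.4 brings payment 1966 at cost 145 × 9.4 = 1363, netting 603.
Gain from deviating: 603 − 1141 = -538.0.
The gain is negative, so the weak type's incentive-compatibility constraint is satisfied.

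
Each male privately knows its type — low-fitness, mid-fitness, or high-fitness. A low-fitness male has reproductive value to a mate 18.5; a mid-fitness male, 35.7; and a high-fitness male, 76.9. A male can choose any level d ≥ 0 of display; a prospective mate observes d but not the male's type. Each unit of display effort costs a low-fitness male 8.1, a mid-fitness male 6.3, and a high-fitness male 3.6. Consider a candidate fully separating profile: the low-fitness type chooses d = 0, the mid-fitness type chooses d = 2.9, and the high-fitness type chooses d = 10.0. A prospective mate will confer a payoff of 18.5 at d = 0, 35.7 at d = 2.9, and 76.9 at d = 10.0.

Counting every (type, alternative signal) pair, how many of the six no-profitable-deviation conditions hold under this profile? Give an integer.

5

Mid-fitness (own payoff 35.7 − 6.3×2.9 = 17.43): to d=0 gives 18.5 → profitable ✗; to d=10.0 gives 76.9 − 6.3×10.0 = 13.9 → no gain ✓.
High-fitness (own payoff 76.9 − 3.6×10.0 = 40.9): to d=0 gives 18.5 → no gain ✓; to d=2.9 gives 35.7 − 3.6×2.9 = 25.26 → no gain ✓.
Low-fitness (own payoff 18.5): to d=2.9 gives 35.7 − 8.1×2.9 = 12.21 → no gain ✓; to d=10.0 gives 76.9 − 8.1×10.0 = -4.1 → no gain ✓.
5 of the 6 constraints hold; not an equilibrium.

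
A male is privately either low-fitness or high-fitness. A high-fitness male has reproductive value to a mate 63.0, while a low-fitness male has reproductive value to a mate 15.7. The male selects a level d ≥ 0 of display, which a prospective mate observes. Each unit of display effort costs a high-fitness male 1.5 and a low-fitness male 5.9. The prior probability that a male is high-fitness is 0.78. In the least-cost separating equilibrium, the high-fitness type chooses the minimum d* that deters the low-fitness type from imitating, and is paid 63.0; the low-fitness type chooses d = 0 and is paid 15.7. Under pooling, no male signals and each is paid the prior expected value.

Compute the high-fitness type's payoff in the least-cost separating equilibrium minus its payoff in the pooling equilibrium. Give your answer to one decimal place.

-1.6

Least-cost separating signal: d* solves 15.7 = 63.0 − 5.9·d*, so d* = (63.0 − 15.7)/5.9 ≈ 8.0169.
High-fitness type's separating payoff: 63.0 − 1.5 × d* = 63.0 − 1.5 × (63.0 − 15.7)/5.9 = 63.0 − 70.95/5.9 ≈ 50.975.
Pooling payoff: 0.78 × 63.0 + 0.22 × 15.7 = 52.594.
Difference: 50.975 − 52.594 = -1.619, i.e. -1.6 to one decimal place.
The high-fitness type would prefer the pooling outcome.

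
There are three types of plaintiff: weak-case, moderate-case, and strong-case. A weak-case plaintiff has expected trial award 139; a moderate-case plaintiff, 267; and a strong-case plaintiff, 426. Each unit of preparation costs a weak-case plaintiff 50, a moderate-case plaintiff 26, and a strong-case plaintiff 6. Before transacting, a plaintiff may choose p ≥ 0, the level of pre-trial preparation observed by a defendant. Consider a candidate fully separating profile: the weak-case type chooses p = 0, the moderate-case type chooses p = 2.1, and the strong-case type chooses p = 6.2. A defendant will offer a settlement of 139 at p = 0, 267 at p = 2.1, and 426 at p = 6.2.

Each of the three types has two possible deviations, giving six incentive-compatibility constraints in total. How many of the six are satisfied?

4

Weak-case (own payoff 139): to p=2.1 gives 267 − 50×2.1 = 162 → profitable ✗; to p=6.2 gives 426 − 50×6.2 = 116 → no gain ✓.
Moderate-case (own payoff 267 − 26×2.1 = 212.4): to p=0 gives 139 → no gain ✓; to p=6.2 gives 426 − 26×6.2 = 264.8 → profitable ✗.
Strong-case (own payoff 426 − 6×6.2 = 388.8): to p=0 gives 139 → no gain ✓; to p=2.1 gives 267 − 6×2.1 = 254.4 → no gain ✓.
4 of the 6 constraints hold; not an equilibrium.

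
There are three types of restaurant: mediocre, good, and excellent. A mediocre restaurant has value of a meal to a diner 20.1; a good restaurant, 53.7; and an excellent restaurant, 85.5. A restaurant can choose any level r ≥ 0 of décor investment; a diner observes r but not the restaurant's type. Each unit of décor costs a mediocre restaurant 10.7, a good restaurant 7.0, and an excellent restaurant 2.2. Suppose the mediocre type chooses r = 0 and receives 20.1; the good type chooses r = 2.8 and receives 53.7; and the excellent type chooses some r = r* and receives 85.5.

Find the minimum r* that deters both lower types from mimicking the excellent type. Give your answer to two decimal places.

Mediocre type (on-path payoff 20.1) won't mimic when 20.1 ≥ 85.5 − 10.7·r*, i.e. r* ≥ 6.11.
Good type (on-path payoff 53.7 − 7.0×2.8 = 34.1) won't mimic when 34.1 ≥ 85.5 − 7.0·r*, i.e. r* ≥ 7.34.
Both must hold, so r* = max(6.11, 7.34) = 7.34. The good type's constraint binds.

7.34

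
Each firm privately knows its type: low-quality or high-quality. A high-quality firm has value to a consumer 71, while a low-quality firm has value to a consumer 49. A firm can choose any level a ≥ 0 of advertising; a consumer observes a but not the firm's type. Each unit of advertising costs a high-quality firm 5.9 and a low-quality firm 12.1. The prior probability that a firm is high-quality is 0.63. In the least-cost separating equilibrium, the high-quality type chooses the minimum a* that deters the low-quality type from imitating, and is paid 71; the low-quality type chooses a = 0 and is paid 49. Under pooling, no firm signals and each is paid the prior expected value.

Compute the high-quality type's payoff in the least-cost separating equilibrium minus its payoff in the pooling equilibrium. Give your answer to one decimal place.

Least-cost separating signal: a* solves 49 = 71 − 12.1·a*, so a* = (71 − 49)/12.1 ≈ 1.8182.
High-quality type's separating payoff: 71 − 5.9 × a* = 71 − 5.9 × (71 − 49)/12.1 = 71 − 129.8/12.1 ≈ 60.273.
Pooling payoff: 0.63 × 71 + 0.37 × 49 = 62.86.
Difference: 60.273 − 62.86 = -2.587, i.e. -2.6 to one decimal place.
The high-quality type would prefer the pooling outcome.

-2.6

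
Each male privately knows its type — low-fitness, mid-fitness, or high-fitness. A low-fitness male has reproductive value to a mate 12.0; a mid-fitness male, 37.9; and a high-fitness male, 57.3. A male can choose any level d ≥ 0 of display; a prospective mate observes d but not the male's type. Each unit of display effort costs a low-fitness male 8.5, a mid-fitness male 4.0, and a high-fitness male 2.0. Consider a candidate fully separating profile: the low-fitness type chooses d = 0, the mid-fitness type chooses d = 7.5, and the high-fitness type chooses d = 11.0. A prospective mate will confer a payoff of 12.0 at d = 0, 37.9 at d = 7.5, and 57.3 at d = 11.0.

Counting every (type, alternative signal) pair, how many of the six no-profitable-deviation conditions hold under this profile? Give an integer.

Low-fitness (own payoff 12.0): to d=7.5 gives 37.9 − 8.5×7.5 = -25.85 → no gain ✓; to d=11.0 gives 57.3 − 8.5×11.0 = -36.2 → no gain ✓.
Mid-fitness (own payoff 37.9 − 4.0×7.5 = 7.9): to d=0 gives 12.0 → profitable ✗; to d=11.0 gives 57.3 − 4.0×11.0 = 13.3 → profitable ✗.
High-fitness (own payoff 57.3 − 2.0×11.0 = 35.3): to d=0 gives 12.0 → no gain ✓; to d=7.5 gives 37.9 − 2.0×7.5 = 22.9 → no gain ✓.
4 of the 6 constraints hold; not an equilibrium.

4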